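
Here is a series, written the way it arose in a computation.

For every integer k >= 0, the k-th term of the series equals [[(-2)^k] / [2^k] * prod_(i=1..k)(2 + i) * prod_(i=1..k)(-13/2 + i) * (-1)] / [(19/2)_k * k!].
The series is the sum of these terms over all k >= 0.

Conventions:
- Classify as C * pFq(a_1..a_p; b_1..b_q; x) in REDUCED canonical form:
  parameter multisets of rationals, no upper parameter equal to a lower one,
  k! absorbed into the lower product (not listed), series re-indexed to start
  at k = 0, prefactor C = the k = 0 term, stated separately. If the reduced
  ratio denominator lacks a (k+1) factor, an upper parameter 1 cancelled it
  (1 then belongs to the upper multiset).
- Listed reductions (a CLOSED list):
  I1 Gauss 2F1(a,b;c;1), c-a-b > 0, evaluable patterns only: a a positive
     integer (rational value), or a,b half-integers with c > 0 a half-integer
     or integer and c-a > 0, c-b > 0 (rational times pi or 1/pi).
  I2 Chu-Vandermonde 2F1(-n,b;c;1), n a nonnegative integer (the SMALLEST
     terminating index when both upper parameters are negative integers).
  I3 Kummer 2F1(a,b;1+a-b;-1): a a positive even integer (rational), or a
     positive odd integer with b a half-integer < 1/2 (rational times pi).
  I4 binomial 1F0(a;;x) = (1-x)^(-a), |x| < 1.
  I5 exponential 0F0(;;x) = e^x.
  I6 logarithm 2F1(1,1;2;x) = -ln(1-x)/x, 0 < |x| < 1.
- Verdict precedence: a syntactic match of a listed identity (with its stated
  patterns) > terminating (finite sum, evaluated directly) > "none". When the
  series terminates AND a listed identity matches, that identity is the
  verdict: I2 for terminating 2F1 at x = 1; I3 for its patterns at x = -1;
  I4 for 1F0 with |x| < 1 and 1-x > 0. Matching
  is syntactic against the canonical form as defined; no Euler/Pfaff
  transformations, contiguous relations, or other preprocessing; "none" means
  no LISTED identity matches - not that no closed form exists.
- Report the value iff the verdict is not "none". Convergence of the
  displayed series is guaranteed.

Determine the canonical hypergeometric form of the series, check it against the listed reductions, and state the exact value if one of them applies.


This is -1 * 2F1(-11/2, 3; 19/2; -1) in reduced canonical form. Verdict: this is the Kummer evaluation I3 (x = -1; c = 19/2 equals 1+a-b for upper {-11/2, 3}: listed pattern). Hence: (-109395/65536) * pi.

First insight: x = (-1) and the running product (C = -1) telescopes to a rising factorial.
Step ratio: r(k) = (-1) * (k-11/2) (k+3) / [(k+19/2) (k+1)] - poly over poly, x = (-1) from leading terms; C = -1 at k = 0.


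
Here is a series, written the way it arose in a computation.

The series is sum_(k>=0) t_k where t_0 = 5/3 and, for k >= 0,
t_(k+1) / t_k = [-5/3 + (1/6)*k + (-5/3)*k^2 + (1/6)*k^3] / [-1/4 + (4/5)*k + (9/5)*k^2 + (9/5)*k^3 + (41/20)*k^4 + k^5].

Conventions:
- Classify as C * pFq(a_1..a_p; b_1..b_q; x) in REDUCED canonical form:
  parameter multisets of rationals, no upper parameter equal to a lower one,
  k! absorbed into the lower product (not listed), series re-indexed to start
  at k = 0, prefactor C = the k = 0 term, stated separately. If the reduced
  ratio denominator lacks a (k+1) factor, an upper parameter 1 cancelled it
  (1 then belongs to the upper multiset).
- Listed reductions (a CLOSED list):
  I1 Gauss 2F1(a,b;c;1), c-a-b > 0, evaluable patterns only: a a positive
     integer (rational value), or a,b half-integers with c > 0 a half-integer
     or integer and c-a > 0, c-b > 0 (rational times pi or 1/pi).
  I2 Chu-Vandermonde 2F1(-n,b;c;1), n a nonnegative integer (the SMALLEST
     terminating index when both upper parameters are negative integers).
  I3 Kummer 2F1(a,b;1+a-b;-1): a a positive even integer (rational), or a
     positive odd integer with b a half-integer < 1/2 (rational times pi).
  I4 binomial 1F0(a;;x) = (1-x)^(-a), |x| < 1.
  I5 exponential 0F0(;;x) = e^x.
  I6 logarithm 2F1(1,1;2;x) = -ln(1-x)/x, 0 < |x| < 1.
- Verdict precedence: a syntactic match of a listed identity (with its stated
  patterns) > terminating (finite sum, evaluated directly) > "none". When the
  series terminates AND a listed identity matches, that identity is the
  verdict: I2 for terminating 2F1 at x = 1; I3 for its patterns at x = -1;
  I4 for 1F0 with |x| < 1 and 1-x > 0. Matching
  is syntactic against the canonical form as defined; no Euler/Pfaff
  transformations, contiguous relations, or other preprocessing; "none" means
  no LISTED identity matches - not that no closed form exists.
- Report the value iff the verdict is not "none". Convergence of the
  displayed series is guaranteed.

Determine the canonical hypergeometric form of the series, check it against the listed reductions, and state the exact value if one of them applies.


Structural cue: t_0 being 5/3, the ratio is unreduced: k^2 + 1 divides both sides (prefactor 5/3).
Term ratio: r(k) = (1/6) * (k-10) / [(k-1/5) (k+5/4) (k+1)] - rational; roots negated = parameters, x = (1/6), C = 5/3.

Reduced: x = 1/6, 1F2, upper = {-10}, lower = {-1/5, 5/4}, C = 5/3. Verdict: terminating - the sum ends at index 10 because -10 is a negative integer; exact evaluation follows. Hence: 69275768767549697813892490/8158400381397275485184709.


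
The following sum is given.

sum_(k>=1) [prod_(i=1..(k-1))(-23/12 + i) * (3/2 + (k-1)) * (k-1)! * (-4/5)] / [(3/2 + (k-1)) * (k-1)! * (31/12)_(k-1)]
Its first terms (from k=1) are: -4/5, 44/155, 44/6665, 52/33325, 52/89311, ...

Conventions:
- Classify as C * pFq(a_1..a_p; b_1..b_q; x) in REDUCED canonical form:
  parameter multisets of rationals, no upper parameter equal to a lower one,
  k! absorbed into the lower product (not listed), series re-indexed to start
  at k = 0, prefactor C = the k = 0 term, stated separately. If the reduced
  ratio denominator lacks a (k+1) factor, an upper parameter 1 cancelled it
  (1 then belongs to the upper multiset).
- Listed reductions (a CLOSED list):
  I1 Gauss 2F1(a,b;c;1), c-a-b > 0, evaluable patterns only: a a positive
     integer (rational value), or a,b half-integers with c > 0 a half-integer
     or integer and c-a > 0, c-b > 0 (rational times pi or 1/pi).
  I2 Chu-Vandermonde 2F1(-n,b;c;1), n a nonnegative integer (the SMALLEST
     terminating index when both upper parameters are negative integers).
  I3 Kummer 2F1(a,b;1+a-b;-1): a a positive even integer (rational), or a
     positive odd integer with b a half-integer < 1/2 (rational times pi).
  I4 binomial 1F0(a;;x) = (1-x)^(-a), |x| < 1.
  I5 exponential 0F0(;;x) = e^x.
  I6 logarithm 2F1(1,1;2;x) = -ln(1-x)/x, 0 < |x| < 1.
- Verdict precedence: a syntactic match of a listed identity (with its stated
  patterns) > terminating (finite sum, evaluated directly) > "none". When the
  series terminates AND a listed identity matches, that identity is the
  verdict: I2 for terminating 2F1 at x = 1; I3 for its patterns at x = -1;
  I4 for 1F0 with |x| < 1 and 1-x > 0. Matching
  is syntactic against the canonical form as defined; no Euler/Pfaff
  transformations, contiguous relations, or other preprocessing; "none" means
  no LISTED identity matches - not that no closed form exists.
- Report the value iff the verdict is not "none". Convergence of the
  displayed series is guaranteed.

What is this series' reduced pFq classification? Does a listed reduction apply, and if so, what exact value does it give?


With C = -4/5: the canonical form is 2F1(-11/12, 1; 31/12; 1). Verdict: Gauss (I1, integer-parameter pattern) matches (x = 1: the Gamma ratio telescopes since c-a-b = 5/2 > 0 and a = 1 in Z>0). Hence: -38/75.

First insight: with t_0 = -4/5, the factorial ratio (prefactor -4/5) (k+a-1)!/(a-1)! is a rising factorial (a)_k.
Term ratio: r(k) = 1 * (k-11/12) (k+1) / [(k+31/12) (k+1)] - rational in k. x = 1; t_0 = -4/5; negate the roots.


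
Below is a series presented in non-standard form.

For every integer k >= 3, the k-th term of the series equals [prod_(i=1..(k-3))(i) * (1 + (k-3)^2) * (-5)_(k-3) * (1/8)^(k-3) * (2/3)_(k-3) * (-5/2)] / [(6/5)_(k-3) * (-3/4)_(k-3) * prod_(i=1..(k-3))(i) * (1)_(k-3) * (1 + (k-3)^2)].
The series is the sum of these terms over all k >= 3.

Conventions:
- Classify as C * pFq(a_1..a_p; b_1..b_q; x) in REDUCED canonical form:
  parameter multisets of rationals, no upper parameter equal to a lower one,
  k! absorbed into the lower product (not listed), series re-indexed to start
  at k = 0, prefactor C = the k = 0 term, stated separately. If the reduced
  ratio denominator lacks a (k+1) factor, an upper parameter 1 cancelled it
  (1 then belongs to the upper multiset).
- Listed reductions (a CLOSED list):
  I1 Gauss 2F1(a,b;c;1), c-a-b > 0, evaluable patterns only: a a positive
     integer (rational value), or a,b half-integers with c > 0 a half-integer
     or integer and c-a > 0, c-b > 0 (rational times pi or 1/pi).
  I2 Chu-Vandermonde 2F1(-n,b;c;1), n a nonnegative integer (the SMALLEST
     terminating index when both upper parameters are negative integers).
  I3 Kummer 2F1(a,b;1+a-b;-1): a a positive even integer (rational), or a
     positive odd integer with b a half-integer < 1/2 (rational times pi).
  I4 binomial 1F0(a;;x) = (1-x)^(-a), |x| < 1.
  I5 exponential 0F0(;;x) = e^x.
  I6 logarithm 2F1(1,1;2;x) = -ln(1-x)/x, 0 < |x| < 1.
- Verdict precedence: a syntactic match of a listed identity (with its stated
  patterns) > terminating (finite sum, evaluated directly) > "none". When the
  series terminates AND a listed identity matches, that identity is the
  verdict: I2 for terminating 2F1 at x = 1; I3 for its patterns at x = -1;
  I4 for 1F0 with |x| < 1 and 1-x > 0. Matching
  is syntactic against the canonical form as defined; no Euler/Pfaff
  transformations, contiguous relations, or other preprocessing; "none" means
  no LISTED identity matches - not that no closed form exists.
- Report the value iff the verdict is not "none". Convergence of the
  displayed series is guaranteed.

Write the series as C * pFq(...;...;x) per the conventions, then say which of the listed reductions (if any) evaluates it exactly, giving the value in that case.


The series (x = 1/8) is 2F2: upper {-5, 2/3}, lower {-3/4, 6/5}, prefactor -5/2. Verdict: terminating - upper parameter -5 makes this a finite sum (last index 5), evaluated exactly. Its exact value is -25500014065/8941435776.

Key step: from the first term -5/2: the parameter 1 appears in both the upper and lower lists and cancels (alongside the other common factor).
Adjacent-term ratio: r(k) = (1/8) * (k-5) (k+2/3) / [(k-3/4) (k+6/5) (k+1)] - rational in k, leading ratio (1/8); with t_0 = -5/2, classification follows.


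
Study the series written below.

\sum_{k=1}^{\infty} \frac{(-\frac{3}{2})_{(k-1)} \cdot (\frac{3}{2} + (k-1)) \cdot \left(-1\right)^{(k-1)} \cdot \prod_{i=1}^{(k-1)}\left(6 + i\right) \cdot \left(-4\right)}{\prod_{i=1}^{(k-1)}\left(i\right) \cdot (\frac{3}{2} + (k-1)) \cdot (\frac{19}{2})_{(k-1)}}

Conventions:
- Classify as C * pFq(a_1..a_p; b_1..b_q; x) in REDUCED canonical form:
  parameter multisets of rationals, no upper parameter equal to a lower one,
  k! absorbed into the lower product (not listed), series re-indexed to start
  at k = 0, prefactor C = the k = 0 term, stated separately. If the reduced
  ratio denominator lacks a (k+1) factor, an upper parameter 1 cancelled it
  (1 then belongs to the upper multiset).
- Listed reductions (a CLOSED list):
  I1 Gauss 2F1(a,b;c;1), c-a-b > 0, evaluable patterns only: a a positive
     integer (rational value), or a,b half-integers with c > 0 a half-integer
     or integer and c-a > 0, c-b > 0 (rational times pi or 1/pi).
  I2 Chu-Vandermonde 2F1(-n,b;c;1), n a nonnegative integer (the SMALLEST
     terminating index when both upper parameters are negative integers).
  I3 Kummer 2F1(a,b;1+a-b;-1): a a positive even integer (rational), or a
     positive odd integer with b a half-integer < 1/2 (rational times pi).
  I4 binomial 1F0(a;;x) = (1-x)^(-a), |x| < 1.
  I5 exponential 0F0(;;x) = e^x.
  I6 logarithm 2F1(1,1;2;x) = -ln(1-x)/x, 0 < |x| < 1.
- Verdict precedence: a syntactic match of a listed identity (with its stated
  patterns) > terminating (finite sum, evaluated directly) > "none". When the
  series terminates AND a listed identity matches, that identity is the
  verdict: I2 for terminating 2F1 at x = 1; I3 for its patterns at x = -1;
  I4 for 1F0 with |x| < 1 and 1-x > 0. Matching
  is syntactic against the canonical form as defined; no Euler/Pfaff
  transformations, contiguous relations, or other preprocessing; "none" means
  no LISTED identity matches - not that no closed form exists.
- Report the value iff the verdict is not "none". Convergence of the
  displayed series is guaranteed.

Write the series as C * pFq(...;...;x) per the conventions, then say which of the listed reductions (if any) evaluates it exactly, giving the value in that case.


Structural cue: x = -1 and the product of the first k integers (C = -4, x = -1) is k!.
Consecutive-term ratio: r(k) = -1 * (k-\frac{3}{2}) (k+7) / [(k+\frac{19}{2}) (k+1)] - poly over poly, x = -1 from leading terms; C = -4 at k = 0.

Reduced: x = -1, 2F1, upper = {-\frac{3}{2}, 7}, lower = {\frac{19}{2}}, C = -4. Verdict: Kummer's theorem (I3) matches (x = -1; c = \frac{19}{2} equals 1+a-b for upper {-\frac{3}{2}, 7}: listed pattern). Hence: \left(-\frac{765765}{262144}\right) \cdot \pi.


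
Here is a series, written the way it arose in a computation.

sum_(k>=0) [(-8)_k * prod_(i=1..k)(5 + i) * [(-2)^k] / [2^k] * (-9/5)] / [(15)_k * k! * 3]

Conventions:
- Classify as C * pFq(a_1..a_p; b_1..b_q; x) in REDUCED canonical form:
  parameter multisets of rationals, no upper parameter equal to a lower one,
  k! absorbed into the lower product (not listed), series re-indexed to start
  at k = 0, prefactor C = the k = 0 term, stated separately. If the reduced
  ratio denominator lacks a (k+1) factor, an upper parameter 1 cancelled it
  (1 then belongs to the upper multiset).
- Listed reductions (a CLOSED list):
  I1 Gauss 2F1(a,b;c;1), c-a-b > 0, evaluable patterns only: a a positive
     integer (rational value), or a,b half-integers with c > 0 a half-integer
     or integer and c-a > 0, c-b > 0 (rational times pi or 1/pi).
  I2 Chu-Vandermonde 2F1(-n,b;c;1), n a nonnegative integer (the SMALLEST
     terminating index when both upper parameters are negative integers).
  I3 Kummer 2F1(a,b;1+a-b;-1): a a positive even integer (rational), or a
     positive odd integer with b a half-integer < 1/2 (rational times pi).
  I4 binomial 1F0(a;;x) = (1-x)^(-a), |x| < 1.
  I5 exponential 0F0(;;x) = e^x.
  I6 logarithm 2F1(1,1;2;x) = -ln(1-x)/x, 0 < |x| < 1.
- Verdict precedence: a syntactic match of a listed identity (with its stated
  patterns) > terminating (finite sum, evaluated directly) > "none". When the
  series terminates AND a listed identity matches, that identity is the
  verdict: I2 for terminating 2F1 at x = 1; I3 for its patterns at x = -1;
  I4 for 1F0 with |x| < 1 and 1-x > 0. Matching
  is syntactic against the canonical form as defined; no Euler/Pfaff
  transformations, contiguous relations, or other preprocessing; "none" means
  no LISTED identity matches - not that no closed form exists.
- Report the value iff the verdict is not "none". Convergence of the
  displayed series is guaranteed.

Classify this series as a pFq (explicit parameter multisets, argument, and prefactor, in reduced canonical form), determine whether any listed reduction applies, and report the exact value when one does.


Reduced: x = -1, 2F1, upper = {-8, 6}, lower = {15}, C = -3/5. Verdict: the Kummer evaluation I3 matches (x = -1; c = 15 equals 1+a-b for upper {-8, 6}: listed pattern). Exact value: -273/25.

The tell: t_0 = -3/5 here, and the two k-th powers (C = -3/5) combine into one argument.
Adjacent-term ratio: r(k) = (-1) * (k-8) (k+6) / [(k+15) (k+1)] - rational in k. x = (-1); t_0 = -3/5; negate the roots.


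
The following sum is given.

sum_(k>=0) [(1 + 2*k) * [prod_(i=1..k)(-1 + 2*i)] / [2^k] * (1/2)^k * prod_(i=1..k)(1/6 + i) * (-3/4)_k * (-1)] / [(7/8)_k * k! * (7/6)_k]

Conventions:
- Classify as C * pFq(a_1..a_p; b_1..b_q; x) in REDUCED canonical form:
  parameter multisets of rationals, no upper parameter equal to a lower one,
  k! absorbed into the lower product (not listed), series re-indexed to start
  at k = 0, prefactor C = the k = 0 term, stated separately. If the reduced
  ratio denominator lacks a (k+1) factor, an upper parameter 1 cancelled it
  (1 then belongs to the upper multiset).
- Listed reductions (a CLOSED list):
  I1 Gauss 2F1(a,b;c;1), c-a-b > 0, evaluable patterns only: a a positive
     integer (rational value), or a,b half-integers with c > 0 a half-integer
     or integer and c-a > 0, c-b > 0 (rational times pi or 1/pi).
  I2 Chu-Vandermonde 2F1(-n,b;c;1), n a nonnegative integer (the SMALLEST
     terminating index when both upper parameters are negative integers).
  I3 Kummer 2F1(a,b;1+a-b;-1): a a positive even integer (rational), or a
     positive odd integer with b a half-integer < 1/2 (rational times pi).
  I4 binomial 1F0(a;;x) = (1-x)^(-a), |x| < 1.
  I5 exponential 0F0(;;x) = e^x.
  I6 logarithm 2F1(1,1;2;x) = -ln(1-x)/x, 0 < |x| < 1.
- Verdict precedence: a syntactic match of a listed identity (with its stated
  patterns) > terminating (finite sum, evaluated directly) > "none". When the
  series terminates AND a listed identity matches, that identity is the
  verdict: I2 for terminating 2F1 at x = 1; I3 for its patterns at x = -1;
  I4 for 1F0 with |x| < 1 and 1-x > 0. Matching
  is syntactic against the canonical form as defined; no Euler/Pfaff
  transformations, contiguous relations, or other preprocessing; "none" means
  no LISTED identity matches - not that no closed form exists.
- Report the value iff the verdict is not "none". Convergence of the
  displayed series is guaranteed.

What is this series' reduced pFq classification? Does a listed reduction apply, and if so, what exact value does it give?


At argument 1/2: a 2F1 with upper {-3/4, 3/2}, lower {7/8}, scaled by C = -1. Verdict: none (x = 1/2): each listed identity misses the multisets {-3/4, 3/2} ; {7/8}.

Key step: t_0 being -1, the running product (C = -1, x = 1/2) telescopes to a rising factorial.
Step ratio: r(k) = (1/2) * (k-3/4) (k+3/2) / [(k+7/8) (k+1)] - rational in k. x = (1/2); t_0 = -1; negate the roots.


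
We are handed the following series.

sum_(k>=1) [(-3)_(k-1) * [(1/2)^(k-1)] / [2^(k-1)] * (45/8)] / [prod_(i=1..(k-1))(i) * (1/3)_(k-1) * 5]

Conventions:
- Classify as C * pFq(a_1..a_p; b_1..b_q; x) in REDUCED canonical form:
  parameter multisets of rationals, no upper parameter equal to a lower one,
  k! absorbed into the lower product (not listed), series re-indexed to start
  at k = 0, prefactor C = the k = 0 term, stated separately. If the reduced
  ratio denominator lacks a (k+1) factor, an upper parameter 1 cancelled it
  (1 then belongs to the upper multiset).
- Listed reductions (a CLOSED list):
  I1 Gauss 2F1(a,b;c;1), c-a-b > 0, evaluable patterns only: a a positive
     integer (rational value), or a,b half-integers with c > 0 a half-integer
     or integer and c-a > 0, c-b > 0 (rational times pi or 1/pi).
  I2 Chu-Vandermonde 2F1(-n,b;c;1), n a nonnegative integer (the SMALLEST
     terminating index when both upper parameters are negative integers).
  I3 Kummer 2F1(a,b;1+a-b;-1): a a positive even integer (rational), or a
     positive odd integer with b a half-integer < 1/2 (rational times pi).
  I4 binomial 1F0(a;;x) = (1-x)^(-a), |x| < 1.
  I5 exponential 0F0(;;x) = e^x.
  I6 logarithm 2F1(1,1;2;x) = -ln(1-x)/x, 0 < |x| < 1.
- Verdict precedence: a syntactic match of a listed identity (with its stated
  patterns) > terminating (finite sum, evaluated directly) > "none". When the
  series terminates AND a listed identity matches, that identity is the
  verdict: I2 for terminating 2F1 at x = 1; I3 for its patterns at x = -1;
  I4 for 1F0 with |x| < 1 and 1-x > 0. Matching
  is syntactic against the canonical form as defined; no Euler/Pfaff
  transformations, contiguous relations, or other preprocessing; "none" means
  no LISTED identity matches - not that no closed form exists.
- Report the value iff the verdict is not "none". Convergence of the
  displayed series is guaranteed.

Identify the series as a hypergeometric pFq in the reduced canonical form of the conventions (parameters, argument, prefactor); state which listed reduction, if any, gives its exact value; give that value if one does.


The series (x = 1/4) is 1F1: upper {-3}, lower {1/3}, prefactor 9/8. Verdict: terminating - upper -3 stops the sum at k = 3; the 4 terms are added exactly. Value: -13599/14336.

The tell: from the first term 9/8: the constant factors (C = 9/8) combine into one prefactor.
Ratio: r(k) = (1/4) * (k-3) / [(k+1/3) (k+1)] - rational in k. x = (1/4); t_0 = 9/8; negate the roots.


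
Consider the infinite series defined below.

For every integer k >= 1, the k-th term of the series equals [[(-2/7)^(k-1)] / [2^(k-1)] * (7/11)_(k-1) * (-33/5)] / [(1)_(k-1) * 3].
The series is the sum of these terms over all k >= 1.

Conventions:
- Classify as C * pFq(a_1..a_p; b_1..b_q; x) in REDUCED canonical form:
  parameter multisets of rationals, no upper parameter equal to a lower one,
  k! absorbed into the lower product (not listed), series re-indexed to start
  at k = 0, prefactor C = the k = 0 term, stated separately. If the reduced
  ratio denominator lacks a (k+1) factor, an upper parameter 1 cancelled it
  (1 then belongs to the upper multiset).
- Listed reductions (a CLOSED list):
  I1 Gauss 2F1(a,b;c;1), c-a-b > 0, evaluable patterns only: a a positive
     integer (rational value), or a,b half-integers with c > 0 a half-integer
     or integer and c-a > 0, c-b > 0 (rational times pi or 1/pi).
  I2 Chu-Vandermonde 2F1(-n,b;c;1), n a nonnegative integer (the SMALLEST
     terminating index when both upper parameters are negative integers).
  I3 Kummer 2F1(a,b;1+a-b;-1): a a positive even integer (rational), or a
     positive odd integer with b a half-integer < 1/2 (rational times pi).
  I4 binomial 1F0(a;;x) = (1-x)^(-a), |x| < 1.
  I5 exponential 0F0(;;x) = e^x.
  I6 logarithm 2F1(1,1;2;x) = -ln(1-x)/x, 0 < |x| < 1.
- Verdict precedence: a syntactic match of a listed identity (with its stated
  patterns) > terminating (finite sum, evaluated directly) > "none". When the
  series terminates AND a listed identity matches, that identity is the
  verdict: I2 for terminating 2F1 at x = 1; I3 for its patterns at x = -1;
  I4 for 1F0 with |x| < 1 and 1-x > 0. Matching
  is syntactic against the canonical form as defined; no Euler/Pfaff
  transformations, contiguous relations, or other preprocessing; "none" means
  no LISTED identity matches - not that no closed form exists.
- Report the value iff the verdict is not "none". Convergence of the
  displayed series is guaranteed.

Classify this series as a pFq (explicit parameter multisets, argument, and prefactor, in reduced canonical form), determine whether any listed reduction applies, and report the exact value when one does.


With C = -11/5: the canonical form is 1F0(7/11; -; -1/7). Verdict: this is the binomial series (I4) (the 1F0 binomial series: exponent -7/11, x = -1/7). Exact value: (-11/5) * (8/7)^(-7/11).

Structural cue: from the first term -11/5: (1)_k (C = -11/5) is k! itself.
Consecutive-term ratio: r(k) = (-1/7) * (k+7/11) / [(k+1)] ; factor over Q: parameters, x = (-1/7), and C = -11/5.


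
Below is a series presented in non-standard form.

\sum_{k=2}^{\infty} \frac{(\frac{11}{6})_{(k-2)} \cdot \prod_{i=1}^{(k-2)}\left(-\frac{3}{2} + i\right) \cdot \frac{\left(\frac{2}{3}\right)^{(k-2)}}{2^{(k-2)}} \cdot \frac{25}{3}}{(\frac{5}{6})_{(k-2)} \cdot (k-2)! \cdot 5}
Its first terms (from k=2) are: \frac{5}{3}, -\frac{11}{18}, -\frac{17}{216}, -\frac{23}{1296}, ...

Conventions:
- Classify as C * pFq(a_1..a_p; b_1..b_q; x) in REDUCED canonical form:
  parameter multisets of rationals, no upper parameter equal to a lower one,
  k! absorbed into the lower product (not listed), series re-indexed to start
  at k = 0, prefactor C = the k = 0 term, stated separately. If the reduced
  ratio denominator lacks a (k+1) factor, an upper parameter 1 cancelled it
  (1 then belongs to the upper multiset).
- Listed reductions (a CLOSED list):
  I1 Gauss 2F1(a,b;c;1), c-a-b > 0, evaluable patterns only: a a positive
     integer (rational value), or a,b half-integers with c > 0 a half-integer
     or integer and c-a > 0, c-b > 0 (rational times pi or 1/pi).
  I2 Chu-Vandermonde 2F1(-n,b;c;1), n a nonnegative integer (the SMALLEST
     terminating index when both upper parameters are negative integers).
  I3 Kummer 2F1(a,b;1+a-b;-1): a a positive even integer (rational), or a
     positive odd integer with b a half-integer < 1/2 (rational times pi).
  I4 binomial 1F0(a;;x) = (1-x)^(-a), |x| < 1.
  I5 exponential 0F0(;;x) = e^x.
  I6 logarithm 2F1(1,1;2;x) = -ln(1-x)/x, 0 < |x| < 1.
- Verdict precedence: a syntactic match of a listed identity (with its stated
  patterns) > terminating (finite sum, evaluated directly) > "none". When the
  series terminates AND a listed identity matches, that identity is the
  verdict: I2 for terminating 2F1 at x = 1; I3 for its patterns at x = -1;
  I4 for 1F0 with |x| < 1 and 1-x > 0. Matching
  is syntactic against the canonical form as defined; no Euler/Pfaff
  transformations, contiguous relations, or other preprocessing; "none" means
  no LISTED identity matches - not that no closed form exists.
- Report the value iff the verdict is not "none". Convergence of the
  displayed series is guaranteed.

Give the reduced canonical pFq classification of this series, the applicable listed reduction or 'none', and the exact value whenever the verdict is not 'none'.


Key step: from the first term \frac{5}{3}: the running product (C = 5/3) telescopes to a rising factorial.
Consecutive-term ratio: r(k) = \frac{1}{3} * (k-\frac{1}{2}) (k+\frac{11}{6}) / [(k+\frac{5}{6}) (k+1)] ; factor over Q: parameters, x = \frac{1}{3}, and C = \frac{5}{3}.

Classification (C = \frac{5}{3}): 2F1 with upper {-\frac{1}{2}, \frac{11}{6}}, lower {\frac{5}{6}}, argument x = \frac{1}{3}. Verdict: none - at argument \frac{1}{3} the multisets {-\frac{1}{2}, \frac{11}{6}} ; {\frac{5}{6}} match no listed identity.


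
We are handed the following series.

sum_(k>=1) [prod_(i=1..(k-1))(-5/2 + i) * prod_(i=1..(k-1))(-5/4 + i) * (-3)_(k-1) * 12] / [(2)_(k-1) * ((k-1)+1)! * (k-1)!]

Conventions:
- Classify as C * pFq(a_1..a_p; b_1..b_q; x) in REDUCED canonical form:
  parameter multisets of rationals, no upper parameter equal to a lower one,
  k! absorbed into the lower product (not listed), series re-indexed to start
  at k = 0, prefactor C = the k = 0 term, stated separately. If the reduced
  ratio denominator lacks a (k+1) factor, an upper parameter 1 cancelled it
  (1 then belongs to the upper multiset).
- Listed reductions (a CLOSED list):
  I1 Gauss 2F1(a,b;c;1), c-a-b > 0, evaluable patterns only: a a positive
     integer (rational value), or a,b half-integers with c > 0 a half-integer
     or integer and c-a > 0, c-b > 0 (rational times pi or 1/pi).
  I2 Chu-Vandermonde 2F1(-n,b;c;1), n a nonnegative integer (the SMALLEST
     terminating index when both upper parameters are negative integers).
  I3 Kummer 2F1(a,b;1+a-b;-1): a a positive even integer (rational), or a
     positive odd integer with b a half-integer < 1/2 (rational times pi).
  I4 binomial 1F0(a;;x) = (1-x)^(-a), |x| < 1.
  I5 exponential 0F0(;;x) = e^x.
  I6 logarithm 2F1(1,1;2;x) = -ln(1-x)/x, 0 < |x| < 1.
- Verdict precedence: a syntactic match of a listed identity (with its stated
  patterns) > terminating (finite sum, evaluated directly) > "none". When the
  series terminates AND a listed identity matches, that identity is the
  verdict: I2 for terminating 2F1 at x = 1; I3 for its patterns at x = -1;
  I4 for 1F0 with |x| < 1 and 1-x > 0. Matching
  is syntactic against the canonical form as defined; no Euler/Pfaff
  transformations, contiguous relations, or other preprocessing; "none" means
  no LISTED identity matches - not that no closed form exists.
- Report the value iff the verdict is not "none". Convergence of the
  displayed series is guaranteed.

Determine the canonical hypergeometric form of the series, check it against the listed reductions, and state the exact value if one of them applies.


x = 1 here; the reduced form reads 3F2, upper {-3, -3/2, -1/4}, lower {2, 2}, C = 12. Verdict: terminating - no listed pattern fits, but -3 in the upper list cuts the series at k = 3; direct evaluation. Sum: 69525/8192.

First insight: t_0 = 12 here, and the running product (C = 12, x = 1) telescopes to a rising factorial.
Adjacent-term ratio: r(k) = 1 * (k-3) (k-3/2) (k-1/4) / [(k+2) (k+2) (k+1)] - rational in k, leading ratio 1; with t_0 = 12, classification follows.


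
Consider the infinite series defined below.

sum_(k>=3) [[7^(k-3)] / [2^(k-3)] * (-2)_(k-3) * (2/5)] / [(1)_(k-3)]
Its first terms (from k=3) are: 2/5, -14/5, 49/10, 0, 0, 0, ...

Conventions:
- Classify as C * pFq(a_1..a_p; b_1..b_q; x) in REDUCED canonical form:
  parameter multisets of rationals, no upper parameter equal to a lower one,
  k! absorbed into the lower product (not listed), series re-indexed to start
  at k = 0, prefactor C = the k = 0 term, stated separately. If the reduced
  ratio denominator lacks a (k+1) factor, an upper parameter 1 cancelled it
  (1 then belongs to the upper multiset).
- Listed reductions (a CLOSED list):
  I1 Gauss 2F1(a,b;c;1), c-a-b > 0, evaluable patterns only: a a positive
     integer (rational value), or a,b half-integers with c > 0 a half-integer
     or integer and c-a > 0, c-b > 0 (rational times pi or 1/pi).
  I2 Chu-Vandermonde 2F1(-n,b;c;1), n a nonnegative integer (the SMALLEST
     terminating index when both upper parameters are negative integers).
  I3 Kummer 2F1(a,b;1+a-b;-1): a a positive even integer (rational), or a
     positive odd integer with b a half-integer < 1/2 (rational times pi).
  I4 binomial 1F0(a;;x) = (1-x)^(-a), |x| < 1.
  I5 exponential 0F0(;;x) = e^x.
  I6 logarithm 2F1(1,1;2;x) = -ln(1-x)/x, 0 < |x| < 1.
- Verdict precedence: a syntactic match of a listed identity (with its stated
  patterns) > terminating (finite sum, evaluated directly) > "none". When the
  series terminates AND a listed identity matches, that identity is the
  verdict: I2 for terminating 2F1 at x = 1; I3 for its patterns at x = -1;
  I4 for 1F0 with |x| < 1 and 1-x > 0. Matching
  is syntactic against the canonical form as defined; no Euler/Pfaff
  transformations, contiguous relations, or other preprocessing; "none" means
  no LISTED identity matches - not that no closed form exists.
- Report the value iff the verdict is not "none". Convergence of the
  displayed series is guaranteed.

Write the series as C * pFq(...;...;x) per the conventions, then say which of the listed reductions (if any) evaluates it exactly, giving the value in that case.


At argument 7/2: a 1F0 with upper {-2}, lower {-}, scaled by C = 2/5. Verdict: terminating - upper -2 stops the sum at k = 2; the 3 terms are added exactly. Hence: 5/2.

First insight: with t_0 = 2/5, (1)_k (C = 2/5, x = 7/2) is k! itself.
Adjacent-term ratio: r(k) = (7/2) * (k-2) / [(k+1)] - rational in k. x = (7/2); t_0 = 2/5; negate the roots.


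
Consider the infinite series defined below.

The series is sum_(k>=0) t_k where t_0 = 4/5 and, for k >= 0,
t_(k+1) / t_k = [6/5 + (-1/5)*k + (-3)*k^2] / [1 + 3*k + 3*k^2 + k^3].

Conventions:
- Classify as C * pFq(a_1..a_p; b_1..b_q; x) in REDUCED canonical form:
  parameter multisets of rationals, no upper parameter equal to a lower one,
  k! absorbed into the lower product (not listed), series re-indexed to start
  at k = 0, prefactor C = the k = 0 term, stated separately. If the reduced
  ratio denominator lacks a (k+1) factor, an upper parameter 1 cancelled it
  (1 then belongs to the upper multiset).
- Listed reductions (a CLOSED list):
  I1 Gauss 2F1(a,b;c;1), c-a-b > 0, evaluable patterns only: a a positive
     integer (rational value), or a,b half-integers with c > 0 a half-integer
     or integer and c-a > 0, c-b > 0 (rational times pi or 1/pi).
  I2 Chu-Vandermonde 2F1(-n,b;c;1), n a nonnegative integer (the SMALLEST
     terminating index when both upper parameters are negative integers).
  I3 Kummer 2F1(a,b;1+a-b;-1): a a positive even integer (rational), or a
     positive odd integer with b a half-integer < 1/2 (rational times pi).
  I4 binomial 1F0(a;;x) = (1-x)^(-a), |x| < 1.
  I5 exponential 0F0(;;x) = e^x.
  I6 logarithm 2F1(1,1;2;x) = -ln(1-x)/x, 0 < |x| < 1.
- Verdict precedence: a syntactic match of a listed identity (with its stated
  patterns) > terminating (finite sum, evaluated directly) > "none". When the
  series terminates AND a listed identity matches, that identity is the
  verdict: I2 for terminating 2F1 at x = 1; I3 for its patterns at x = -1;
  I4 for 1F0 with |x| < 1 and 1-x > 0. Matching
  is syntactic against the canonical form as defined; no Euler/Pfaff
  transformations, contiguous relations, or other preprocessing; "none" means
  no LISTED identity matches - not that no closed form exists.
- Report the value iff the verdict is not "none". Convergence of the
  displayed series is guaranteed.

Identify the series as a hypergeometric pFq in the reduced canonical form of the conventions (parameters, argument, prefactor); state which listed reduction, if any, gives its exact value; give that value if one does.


The series (x = -3) is 2F2: upper {-3/5, 2/3}, lower {1, 1}, prefactor 4/5. Verdict: none. Every listed pattern misses the 2F2 form at -3, upper {-3/5, 2/3}.

Structural cue: t_0 = 4/5 here, and factor the ratio over Q (C = 4/5, x = -3): negated roots = parameters.
Step ratio: r(k) = (-3) * (k-3/5) (k+2/3) / [(k+1) (k+1) (k+1)] - rational in k, leading ratio (-3); with t_0 = 4/5, classification follows.


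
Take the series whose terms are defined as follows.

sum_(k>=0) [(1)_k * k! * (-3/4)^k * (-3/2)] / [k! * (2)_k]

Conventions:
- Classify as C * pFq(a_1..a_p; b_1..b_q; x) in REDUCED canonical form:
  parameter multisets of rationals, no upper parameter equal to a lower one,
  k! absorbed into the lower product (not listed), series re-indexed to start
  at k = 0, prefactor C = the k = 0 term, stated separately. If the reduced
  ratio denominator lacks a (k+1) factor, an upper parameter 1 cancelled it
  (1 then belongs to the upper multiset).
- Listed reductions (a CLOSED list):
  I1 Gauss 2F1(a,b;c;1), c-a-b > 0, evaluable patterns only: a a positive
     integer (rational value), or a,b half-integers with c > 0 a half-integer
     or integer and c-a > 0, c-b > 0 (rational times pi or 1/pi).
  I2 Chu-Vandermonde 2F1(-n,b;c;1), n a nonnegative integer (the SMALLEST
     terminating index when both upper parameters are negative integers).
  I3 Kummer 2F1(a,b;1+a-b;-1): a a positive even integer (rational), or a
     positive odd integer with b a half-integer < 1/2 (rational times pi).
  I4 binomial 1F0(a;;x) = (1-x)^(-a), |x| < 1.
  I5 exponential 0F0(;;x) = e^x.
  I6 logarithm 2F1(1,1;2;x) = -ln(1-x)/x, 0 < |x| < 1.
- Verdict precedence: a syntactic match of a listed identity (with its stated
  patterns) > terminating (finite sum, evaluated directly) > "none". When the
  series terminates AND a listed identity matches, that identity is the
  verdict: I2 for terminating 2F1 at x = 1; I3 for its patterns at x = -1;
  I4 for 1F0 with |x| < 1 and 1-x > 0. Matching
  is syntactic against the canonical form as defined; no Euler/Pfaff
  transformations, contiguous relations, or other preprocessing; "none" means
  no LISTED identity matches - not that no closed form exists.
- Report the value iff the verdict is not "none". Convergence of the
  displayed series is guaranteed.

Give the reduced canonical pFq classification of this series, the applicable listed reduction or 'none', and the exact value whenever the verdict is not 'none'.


The series (x = -3/4) is 2F1: upper {1, 1}, lower {2}, prefactor -3/2. Verdict: logarithm (I6) matches (the logarithm: parameters (1,1;2), x = -3/4). Sum: (-2) * ln(7/4).

Structural cue: t_0 being -3/2, the factorial ratio (C = -3/2, x = -3/4) (k+a-1)!/(a-1)! is a rising factorial (a)_k.
Ratio: r(k) = (-3/4) * (k+1) (k+1) / [(k+2) (k+1)] ; factor over Q: parameters, x = (-3/4), and C = -3/2.


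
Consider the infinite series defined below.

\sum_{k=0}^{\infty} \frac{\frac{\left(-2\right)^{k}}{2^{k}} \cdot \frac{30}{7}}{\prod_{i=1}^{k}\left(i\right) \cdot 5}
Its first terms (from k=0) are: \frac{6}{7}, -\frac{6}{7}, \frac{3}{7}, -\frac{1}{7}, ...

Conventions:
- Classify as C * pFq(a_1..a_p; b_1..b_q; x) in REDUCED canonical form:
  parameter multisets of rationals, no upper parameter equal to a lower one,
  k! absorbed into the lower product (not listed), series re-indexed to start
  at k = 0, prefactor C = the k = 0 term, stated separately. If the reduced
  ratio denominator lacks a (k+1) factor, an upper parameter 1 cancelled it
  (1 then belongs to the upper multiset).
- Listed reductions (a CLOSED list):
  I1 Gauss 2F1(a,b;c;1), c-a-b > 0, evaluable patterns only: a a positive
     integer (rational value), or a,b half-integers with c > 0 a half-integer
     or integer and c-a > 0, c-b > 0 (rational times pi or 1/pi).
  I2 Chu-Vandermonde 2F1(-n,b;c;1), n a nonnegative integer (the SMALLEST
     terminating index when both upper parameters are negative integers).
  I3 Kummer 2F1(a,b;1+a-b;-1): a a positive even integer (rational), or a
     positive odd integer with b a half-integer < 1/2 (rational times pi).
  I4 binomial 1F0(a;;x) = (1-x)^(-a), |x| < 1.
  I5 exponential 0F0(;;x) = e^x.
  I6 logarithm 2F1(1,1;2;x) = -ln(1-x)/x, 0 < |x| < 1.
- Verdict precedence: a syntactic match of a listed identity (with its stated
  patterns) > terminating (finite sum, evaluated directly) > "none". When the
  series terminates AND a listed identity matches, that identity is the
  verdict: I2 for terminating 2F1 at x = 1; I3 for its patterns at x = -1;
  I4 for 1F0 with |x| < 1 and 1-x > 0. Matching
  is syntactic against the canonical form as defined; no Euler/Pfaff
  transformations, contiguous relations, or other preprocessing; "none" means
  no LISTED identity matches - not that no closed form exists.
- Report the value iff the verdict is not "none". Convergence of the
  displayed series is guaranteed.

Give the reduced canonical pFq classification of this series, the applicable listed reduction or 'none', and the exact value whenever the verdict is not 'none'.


Key observation: x = -1 and the constant factors (C = 6/7, x = -1) combine into one prefactor.
Ratio: r(k) = -1 * 1 / [(k+1)] - rational in k. x = -1; t_0 = \frac{6}{7}; negate the roots.

With C = \frac{6}{7}: the canonical form is 0F0(-; -; -1). Verdict: this is the I5 exponential reduction (the 0F0 exponential series at x = -1). Exact value: \frac{6}{7} \cdot e^{-1}.


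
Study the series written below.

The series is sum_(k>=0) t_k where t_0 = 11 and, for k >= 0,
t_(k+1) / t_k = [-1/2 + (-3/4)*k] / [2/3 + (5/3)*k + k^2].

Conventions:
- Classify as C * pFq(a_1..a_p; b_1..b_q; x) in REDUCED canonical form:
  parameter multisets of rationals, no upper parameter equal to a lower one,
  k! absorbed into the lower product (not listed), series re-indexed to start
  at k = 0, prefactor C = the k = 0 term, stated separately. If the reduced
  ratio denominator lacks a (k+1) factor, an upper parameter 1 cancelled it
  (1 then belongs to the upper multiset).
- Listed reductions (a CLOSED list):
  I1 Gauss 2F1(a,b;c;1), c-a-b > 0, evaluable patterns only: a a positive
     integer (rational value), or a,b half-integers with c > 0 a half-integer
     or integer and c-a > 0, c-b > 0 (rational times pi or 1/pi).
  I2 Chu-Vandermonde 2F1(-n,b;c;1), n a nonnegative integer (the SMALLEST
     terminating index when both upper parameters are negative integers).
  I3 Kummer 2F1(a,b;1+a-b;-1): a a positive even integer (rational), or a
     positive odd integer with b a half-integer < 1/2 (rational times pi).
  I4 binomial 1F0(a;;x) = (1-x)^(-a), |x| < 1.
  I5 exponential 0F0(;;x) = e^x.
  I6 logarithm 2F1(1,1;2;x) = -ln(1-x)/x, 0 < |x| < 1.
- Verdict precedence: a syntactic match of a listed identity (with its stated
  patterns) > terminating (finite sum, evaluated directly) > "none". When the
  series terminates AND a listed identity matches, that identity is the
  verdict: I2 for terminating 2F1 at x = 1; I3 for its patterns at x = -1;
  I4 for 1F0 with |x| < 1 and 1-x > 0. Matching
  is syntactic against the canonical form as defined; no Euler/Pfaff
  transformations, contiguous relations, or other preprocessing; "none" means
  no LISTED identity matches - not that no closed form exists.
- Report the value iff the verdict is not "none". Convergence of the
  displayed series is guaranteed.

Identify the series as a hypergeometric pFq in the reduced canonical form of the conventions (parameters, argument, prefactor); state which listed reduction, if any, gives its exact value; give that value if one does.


Prefactor 11, argument -3/4: 0F0 with upper {-} over lower {-}. Verdict (x = -3/4): exponential (I5) applies (the 0F0 exponential series at x = -3/4). Its exact value is 11 * e^(-3/4).

Structural cue: from the first term 11: factor the ratio over Q (C = 11): negated roots = parameters.
Consecutive-term ratio: r(k) = (-3/4) * 1 / [(k+1)] - rational; roots negated = parameters, x = (-3/4), C = 11.
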